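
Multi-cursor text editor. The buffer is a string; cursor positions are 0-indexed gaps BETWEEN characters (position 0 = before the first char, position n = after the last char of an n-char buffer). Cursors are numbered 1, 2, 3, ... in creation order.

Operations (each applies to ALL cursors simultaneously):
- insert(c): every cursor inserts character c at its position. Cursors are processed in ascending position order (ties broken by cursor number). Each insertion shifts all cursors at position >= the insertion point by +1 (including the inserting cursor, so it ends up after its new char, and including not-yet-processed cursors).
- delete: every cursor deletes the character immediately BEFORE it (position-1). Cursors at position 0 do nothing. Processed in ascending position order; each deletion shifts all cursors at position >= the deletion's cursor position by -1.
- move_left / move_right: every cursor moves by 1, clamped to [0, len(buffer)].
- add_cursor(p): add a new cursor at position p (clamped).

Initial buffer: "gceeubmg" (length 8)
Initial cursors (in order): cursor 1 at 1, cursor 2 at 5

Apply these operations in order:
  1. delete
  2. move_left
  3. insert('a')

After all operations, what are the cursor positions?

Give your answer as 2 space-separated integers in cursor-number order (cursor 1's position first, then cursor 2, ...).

Answer: 1 4

Derivation:
After op 1 (delete): buffer="ceebmg" (len 6), cursors c1@0 c2@3, authorship ......
After op 2 (move_left): buffer="ceebmg" (len 6), cursors c1@0 c2@2, authorship ......
After op 3 (insert('a')): buffer="aceaebmg" (len 8), cursors c1@1 c2@4, authorship 1..2....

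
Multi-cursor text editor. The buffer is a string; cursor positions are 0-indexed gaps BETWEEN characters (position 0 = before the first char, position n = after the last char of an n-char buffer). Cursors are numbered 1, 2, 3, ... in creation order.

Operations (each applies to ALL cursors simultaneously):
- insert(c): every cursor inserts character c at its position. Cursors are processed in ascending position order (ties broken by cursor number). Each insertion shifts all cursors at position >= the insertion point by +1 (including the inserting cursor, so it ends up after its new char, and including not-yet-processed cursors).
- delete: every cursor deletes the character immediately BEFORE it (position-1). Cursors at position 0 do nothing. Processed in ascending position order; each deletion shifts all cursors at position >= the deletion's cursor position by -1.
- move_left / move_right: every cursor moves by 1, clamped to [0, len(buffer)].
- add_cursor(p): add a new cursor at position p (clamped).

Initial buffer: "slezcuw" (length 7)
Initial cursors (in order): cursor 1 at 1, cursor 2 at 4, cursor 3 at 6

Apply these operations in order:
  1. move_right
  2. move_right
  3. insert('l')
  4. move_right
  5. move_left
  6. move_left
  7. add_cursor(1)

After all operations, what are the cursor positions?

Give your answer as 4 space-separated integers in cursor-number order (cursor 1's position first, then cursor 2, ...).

After op 1 (move_right): buffer="slezcuw" (len 7), cursors c1@2 c2@5 c3@7, authorship .......
After op 2 (move_right): buffer="slezcuw" (len 7), cursors c1@3 c2@6 c3@7, authorship .......
After op 3 (insert('l')): buffer="slelzculwl" (len 10), cursors c1@4 c2@8 c3@10, authorship ...1...2.3
After op 4 (move_right): buffer="slelzculwl" (len 10), cursors c1@5 c2@9 c3@10, authorship ...1...2.3
After op 5 (move_left): buffer="slelzculwl" (len 10), cursors c1@4 c2@8 c3@9, authorship ...1...2.3
After op 6 (move_left): buffer="slelzculwl" (len 10), cursors c1@3 c2@7 c3@8, authorship ...1...2.3
After op 7 (add_cursor(1)): buffer="slelzculwl" (len 10), cursors c4@1 c1@3 c2@7 c3@8, authorship ...1...2.3

Answer: 3 7 8 1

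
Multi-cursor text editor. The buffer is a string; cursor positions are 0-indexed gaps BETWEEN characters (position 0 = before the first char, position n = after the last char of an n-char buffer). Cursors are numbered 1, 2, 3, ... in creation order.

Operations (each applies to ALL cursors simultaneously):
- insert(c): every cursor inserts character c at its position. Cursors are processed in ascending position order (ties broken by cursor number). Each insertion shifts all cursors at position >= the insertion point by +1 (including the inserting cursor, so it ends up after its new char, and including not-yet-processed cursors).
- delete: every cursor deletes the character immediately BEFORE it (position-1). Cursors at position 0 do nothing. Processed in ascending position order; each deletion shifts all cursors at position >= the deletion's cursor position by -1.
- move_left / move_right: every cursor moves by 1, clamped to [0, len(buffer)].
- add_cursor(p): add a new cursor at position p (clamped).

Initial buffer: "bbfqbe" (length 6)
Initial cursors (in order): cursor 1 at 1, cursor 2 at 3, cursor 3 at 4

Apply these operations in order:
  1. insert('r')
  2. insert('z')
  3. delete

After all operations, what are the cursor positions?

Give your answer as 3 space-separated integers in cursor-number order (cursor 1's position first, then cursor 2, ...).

Answer: 2 5 7

Derivation:
After op 1 (insert('r')): buffer="brbfrqrbe" (len 9), cursors c1@2 c2@5 c3@7, authorship .1..2.3..
After op 2 (insert('z')): buffer="brzbfrzqrzbe" (len 12), cursors c1@3 c2@7 c3@10, authorship .11..22.33..
After op 3 (delete): buffer="brbfrqrbe" (len 9), cursors c1@2 c2@5 c3@7, authorship .1..2.3..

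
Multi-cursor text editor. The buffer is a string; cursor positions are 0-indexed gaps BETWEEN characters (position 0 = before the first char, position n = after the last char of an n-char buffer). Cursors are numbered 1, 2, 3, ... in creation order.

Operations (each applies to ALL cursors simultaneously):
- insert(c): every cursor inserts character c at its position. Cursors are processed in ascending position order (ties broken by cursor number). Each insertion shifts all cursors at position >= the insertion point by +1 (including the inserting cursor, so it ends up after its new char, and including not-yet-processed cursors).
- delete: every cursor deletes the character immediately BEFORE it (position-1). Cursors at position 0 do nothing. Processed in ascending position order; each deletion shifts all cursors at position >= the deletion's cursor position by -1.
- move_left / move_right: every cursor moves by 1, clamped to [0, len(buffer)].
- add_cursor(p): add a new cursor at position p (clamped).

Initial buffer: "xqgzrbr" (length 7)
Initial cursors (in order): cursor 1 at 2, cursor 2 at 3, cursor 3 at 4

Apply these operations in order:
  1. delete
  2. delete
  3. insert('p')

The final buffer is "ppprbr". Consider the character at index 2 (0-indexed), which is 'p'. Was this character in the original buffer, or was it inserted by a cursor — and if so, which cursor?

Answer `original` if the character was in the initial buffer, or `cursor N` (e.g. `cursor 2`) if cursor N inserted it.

After op 1 (delete): buffer="xrbr" (len 4), cursors c1@1 c2@1 c3@1, authorship ....
After op 2 (delete): buffer="rbr" (len 3), cursors c1@0 c2@0 c3@0, authorship ...
After op 3 (insert('p')): buffer="ppprbr" (len 6), cursors c1@3 c2@3 c3@3, authorship 123...
Authorship (.=original, N=cursor N): 1 2 3 . . .
Index 2: author = 3

Answer: cursor 3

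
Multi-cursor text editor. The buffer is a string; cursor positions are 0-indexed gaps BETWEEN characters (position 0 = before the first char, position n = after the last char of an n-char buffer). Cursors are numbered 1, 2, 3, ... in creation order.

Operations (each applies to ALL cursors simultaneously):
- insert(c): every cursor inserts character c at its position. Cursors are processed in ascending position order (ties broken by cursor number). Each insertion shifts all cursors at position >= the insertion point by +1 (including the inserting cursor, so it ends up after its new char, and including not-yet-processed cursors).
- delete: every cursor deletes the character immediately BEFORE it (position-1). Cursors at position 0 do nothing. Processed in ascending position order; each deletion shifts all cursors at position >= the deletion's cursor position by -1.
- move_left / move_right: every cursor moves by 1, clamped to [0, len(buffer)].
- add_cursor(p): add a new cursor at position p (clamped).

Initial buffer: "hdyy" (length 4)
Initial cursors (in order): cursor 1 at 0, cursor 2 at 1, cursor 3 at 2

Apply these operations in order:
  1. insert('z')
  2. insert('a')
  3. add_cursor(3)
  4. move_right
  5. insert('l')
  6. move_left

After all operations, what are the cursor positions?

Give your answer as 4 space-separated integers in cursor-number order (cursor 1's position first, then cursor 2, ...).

Answer: 3 8 12 5

Derivation:
After op 1 (insert('z')): buffer="zhzdzyy" (len 7), cursors c1@1 c2@3 c3@5, authorship 1.2.3..
After op 2 (insert('a')): buffer="zahzadzayy" (len 10), cursors c1@2 c2@5 c3@8, authorship 11.22.33..
After op 3 (add_cursor(3)): buffer="zahzadzayy" (len 10), cursors c1@2 c4@3 c2@5 c3@8, authorship 11.22.33..
After op 4 (move_right): buffer="zahzadzayy" (len 10), cursors c1@3 c4@4 c2@6 c3@9, authorship 11.22.33..
After op 5 (insert('l')): buffer="zahlzladlzayly" (len 14), cursors c1@4 c4@6 c2@9 c3@13, authorship 11.1242.233.3.
After op 6 (move_left): buffer="zahlzladlzayly" (len 14), cursors c1@3 c4@5 c2@8 c3@12, authorship 11.1242.233.3.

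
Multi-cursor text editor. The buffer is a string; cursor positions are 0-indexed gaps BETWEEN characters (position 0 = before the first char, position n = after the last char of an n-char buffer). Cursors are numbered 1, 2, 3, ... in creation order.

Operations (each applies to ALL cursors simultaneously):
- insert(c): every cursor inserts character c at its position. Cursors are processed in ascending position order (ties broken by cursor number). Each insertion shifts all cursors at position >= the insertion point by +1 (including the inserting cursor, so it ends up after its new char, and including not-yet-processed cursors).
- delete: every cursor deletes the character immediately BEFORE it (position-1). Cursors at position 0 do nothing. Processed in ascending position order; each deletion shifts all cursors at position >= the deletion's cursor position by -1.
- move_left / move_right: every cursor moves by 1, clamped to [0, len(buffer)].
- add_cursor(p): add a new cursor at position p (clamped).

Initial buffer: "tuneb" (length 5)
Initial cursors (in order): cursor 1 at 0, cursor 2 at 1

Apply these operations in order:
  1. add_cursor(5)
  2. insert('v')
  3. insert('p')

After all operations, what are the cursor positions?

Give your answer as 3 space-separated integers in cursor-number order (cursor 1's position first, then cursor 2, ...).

After op 1 (add_cursor(5)): buffer="tuneb" (len 5), cursors c1@0 c2@1 c3@5, authorship .....
After op 2 (insert('v')): buffer="vtvunebv" (len 8), cursors c1@1 c2@3 c3@8, authorship 1.2....3
After op 3 (insert('p')): buffer="vptvpunebvp" (len 11), cursors c1@2 c2@5 c3@11, authorship 11.22....33

Answer: 2 5 11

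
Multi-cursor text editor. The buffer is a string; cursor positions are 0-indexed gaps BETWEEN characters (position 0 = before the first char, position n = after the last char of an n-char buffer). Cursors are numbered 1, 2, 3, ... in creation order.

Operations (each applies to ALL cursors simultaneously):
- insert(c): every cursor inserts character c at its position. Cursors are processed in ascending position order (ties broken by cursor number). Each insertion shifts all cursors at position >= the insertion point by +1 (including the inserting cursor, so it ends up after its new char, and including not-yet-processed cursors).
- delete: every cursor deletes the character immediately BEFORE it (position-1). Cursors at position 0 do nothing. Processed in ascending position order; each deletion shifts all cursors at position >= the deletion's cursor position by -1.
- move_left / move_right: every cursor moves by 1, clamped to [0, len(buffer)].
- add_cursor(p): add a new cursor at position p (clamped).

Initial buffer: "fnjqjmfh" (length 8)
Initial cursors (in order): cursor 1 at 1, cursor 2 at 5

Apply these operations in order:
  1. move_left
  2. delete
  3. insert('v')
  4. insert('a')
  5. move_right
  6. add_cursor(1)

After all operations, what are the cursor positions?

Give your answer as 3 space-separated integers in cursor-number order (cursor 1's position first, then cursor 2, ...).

After op 1 (move_left): buffer="fnjqjmfh" (len 8), cursors c1@0 c2@4, authorship ........
After op 2 (delete): buffer="fnjjmfh" (len 7), cursors c1@0 c2@3, authorship .......
After op 3 (insert('v')): buffer="vfnjvjmfh" (len 9), cursors c1@1 c2@5, authorship 1...2....
After op 4 (insert('a')): buffer="vafnjvajmfh" (len 11), cursors c1@2 c2@7, authorship 11...22....
After op 5 (move_right): buffer="vafnjvajmfh" (len 11), cursors c1@3 c2@8, authorship 11...22....
After op 6 (add_cursor(1)): buffer="vafnjvajmfh" (len 11), cursors c3@1 c1@3 c2@8, authorship 11...22....

Answer: 3 8 1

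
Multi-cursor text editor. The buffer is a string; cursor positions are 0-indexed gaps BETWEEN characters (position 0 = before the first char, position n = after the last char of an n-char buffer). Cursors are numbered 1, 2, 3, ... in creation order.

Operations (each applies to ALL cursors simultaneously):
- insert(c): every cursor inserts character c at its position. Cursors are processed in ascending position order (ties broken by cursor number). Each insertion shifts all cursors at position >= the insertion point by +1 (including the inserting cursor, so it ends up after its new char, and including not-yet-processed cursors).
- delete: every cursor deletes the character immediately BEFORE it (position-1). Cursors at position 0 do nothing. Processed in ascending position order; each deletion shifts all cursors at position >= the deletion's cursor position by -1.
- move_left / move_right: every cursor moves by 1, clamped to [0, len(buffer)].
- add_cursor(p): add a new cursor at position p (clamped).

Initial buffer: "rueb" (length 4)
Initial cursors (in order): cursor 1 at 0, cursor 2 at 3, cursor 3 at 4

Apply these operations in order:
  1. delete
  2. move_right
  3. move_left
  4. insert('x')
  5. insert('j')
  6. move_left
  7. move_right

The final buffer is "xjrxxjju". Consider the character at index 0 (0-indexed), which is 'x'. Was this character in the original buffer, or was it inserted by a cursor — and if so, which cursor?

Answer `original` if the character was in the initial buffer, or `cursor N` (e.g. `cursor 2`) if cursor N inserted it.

Answer: cursor 1

Derivation:
After op 1 (delete): buffer="ru" (len 2), cursors c1@0 c2@2 c3@2, authorship ..
After op 2 (move_right): buffer="ru" (len 2), cursors c1@1 c2@2 c3@2, authorship ..
After op 3 (move_left): buffer="ru" (len 2), cursors c1@0 c2@1 c3@1, authorship ..
After op 4 (insert('x')): buffer="xrxxu" (len 5), cursors c1@1 c2@4 c3@4, authorship 1.23.
After op 5 (insert('j')): buffer="xjrxxjju" (len 8), cursors c1@2 c2@7 c3@7, authorship 11.2323.
After op 6 (move_left): buffer="xjrxxjju" (len 8), cursors c1@1 c2@6 c3@6, authorship 11.2323.
After op 7 (move_right): buffer="xjrxxjju" (len 8), cursors c1@2 c2@7 c3@7, authorship 11.2323.
Authorship (.=original, N=cursor N): 1 1 . 2 3 2 3 .
Index 0: author = 1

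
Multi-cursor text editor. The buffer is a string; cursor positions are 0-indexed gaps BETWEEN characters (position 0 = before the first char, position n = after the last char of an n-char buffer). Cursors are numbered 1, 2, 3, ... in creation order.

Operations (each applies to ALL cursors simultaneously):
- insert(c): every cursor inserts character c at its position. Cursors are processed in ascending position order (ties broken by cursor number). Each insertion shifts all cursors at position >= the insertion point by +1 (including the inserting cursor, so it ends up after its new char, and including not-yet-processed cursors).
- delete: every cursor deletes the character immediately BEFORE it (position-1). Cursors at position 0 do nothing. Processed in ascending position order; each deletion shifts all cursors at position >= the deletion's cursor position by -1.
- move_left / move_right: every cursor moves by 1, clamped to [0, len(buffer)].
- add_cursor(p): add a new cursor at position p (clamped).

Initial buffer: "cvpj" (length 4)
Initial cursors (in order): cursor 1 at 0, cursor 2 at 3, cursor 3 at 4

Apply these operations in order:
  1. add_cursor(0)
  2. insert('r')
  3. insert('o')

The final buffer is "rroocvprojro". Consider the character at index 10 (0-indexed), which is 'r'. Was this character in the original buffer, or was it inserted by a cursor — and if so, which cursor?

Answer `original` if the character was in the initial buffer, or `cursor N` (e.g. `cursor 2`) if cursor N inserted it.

Answer: cursor 3

Derivation:
After op 1 (add_cursor(0)): buffer="cvpj" (len 4), cursors c1@0 c4@0 c2@3 c3@4, authorship ....
After op 2 (insert('r')): buffer="rrcvprjr" (len 8), cursors c1@2 c4@2 c2@6 c3@8, authorship 14...2.3
After op 3 (insert('o')): buffer="rroocvprojro" (len 12), cursors c1@4 c4@4 c2@9 c3@12, authorship 1414...22.33
Authorship (.=original, N=cursor N): 1 4 1 4 . . . 2 2 . 3 3
Index 10: author = 3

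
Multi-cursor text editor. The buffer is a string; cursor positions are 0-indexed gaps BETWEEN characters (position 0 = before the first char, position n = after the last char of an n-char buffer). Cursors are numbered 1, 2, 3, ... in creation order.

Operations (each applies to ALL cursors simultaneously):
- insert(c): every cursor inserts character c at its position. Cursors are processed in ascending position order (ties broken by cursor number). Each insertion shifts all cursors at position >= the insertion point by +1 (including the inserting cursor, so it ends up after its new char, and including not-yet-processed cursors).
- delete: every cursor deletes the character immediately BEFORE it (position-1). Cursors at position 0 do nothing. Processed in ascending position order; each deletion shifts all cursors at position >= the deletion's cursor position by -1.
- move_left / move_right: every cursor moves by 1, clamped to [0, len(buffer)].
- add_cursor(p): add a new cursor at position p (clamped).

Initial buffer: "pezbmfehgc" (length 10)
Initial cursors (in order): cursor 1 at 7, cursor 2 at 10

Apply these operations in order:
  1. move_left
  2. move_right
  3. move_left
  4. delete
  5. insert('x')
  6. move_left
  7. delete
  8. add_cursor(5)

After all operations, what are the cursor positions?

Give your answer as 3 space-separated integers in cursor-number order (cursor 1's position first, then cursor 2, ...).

Answer: 4 6 5

Derivation:
After op 1 (move_left): buffer="pezbmfehgc" (len 10), cursors c1@6 c2@9, authorship ..........
After op 2 (move_right): buffer="pezbmfehgc" (len 10), cursors c1@7 c2@10, authorship ..........
After op 3 (move_left): buffer="pezbmfehgc" (len 10), cursors c1@6 c2@9, authorship ..........
After op 4 (delete): buffer="pezbmehc" (len 8), cursors c1@5 c2@7, authorship ........
After op 5 (insert('x')): buffer="pezbmxehxc" (len 10), cursors c1@6 c2@9, authorship .....1..2.
After op 6 (move_left): buffer="pezbmxehxc" (len 10), cursors c1@5 c2@8, authorship .....1..2.
After op 7 (delete): buffer="pezbxexc" (len 8), cursors c1@4 c2@6, authorship ....1.2.
After op 8 (add_cursor(5)): buffer="pezbxexc" (len 8), cursors c1@4 c3@5 c2@6, authorship ....1.2.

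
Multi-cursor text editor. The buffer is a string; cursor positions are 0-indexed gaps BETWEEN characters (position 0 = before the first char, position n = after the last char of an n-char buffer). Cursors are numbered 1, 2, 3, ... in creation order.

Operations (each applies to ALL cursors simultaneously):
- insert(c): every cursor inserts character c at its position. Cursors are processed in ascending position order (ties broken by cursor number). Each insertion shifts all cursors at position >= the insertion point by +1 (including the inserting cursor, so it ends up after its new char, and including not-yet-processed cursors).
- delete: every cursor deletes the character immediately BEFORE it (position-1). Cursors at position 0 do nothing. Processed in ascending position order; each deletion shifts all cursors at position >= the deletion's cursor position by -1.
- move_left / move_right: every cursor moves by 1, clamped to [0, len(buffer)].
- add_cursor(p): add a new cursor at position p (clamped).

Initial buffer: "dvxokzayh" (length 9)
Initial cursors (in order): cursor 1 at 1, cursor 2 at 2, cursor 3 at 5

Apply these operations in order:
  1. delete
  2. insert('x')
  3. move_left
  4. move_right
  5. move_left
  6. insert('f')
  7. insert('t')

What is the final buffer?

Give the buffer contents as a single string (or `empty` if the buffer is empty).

Answer: xffttxxoftxzayh

Derivation:
After op 1 (delete): buffer="xozayh" (len 6), cursors c1@0 c2@0 c3@2, authorship ......
After op 2 (insert('x')): buffer="xxxoxzayh" (len 9), cursors c1@2 c2@2 c3@5, authorship 12..3....
After op 3 (move_left): buffer="xxxoxzayh" (len 9), cursors c1@1 c2@1 c3@4, authorship 12..3....
After op 4 (move_right): buffer="xxxoxzayh" (len 9), cursors c1@2 c2@2 c3@5, authorship 12..3....
After op 5 (move_left): buffer="xxxoxzayh" (len 9), cursors c1@1 c2@1 c3@4, authorship 12..3....
After op 6 (insert('f')): buffer="xffxxofxzayh" (len 12), cursors c1@3 c2@3 c3@7, authorship 1122..33....
After op 7 (insert('t')): buffer="xffttxxoftxzayh" (len 15), cursors c1@5 c2@5 c3@10, authorship 112122..333....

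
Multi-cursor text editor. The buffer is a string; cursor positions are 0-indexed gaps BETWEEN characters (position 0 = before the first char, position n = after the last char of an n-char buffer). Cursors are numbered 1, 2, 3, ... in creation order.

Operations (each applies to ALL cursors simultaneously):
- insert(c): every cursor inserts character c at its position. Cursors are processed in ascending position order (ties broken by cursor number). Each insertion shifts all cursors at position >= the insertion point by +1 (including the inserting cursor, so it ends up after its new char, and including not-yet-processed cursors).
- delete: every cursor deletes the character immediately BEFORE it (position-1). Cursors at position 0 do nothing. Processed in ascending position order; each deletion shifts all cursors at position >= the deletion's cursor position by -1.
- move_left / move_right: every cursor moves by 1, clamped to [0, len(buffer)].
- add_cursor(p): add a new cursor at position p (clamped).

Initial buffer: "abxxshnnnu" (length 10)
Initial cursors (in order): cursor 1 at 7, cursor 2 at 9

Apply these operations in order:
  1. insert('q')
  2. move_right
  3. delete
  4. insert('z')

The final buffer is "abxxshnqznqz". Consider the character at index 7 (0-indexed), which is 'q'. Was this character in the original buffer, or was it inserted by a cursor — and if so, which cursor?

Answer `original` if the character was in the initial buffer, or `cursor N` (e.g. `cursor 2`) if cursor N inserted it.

Answer: cursor 1

Derivation:
After op 1 (insert('q')): buffer="abxxshnqnnqu" (len 12), cursors c1@8 c2@11, authorship .......1..2.
After op 2 (move_right): buffer="abxxshnqnnqu" (len 12), cursors c1@9 c2@12, authorship .......1..2.
After op 3 (delete): buffer="abxxshnqnq" (len 10), cursors c1@8 c2@10, authorship .......1.2
After op 4 (insert('z')): buffer="abxxshnqznqz" (len 12), cursors c1@9 c2@12, authorship .......11.22
Authorship (.=original, N=cursor N): . . . . . . . 1 1 . 2 2
Index 7: author = 1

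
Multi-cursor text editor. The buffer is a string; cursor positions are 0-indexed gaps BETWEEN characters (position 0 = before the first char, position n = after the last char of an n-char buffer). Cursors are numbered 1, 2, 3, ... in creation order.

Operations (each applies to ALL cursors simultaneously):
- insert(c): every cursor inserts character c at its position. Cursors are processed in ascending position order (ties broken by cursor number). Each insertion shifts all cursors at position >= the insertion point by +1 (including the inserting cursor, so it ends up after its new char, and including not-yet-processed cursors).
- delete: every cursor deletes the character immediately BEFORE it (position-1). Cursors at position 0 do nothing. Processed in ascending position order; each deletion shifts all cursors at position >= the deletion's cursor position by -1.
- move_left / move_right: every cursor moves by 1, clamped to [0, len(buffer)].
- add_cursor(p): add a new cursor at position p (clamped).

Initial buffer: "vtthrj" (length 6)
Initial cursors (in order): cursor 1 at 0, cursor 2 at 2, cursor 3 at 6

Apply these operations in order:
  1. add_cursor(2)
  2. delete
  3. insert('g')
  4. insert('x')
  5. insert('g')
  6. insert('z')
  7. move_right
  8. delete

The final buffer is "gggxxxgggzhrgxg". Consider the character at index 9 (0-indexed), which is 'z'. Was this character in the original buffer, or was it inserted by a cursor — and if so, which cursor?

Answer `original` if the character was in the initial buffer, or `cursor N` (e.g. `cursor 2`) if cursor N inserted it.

After op 1 (add_cursor(2)): buffer="vtthrj" (len 6), cursors c1@0 c2@2 c4@2 c3@6, authorship ......
After op 2 (delete): buffer="thr" (len 3), cursors c1@0 c2@0 c4@0 c3@3, authorship ...
After op 3 (insert('g')): buffer="gggthrg" (len 7), cursors c1@3 c2@3 c4@3 c3@7, authorship 124...3
After op 4 (insert('x')): buffer="gggxxxthrgx" (len 11), cursors c1@6 c2@6 c4@6 c3@11, authorship 124124...33
After op 5 (insert('g')): buffer="gggxxxgggthrgxg" (len 15), cursors c1@9 c2@9 c4@9 c3@15, authorship 124124124...333
After op 6 (insert('z')): buffer="gggxxxgggzzzthrgxgz" (len 19), cursors c1@12 c2@12 c4@12 c3@19, authorship 124124124124...3333
After op 7 (move_right): buffer="gggxxxgggzzzthrgxgz" (len 19), cursors c1@13 c2@13 c4@13 c3@19, authorship 124124124124...3333
After op 8 (delete): buffer="gggxxxgggzhrgxg" (len 15), cursors c1@10 c2@10 c4@10 c3@15, authorship 1241241241..333
Authorship (.=original, N=cursor N): 1 2 4 1 2 4 1 2 4 1 . . 3 3 3
Index 9: author = 1

Answer: cursor 1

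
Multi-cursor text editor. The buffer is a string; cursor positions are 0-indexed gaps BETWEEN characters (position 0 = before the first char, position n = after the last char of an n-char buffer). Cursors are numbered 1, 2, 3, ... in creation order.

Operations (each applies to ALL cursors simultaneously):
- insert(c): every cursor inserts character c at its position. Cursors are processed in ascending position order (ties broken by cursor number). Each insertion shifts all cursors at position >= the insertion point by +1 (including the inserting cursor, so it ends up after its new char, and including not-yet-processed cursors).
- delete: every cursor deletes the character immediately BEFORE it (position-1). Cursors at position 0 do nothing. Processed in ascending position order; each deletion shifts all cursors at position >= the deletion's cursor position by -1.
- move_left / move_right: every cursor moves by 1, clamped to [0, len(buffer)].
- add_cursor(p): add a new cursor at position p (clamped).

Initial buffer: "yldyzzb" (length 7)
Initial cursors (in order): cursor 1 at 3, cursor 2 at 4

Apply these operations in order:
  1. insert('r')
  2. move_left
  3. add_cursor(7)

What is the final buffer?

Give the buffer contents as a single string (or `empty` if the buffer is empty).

After op 1 (insert('r')): buffer="yldryrzzb" (len 9), cursors c1@4 c2@6, authorship ...1.2...
After op 2 (move_left): buffer="yldryrzzb" (len 9), cursors c1@3 c2@5, authorship ...1.2...
After op 3 (add_cursor(7)): buffer="yldryrzzb" (len 9), cursors c1@3 c2@5 c3@7, authorship ...1.2...

Answer: yldryrzzb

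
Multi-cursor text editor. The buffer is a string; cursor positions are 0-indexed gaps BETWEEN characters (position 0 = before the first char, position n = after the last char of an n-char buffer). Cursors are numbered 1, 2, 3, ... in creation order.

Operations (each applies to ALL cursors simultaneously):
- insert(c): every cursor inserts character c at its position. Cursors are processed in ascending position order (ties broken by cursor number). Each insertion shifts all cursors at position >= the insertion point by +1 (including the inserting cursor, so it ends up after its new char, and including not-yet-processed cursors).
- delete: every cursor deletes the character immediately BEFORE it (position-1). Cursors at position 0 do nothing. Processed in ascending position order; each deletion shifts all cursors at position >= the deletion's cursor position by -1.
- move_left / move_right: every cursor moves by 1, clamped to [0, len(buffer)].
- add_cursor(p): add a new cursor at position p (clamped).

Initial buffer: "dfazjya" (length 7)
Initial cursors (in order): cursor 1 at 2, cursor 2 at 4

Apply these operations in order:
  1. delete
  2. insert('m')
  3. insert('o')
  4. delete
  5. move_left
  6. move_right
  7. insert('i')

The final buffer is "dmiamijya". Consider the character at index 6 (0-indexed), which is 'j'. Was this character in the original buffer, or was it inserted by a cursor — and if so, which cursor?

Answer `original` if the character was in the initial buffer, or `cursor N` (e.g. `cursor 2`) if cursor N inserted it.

Answer: original

Derivation:
After op 1 (delete): buffer="dajya" (len 5), cursors c1@1 c2@2, authorship .....
After op 2 (insert('m')): buffer="dmamjya" (len 7), cursors c1@2 c2@4, authorship .1.2...
After op 3 (insert('o')): buffer="dmoamojya" (len 9), cursors c1@3 c2@6, authorship .11.22...
After op 4 (delete): buffer="dmamjya" (len 7), cursors c1@2 c2@4, authorship .1.2...
After op 5 (move_left): buffer="dmamjya" (len 7), cursors c1@1 c2@3, authorship .1.2...
After op 6 (move_right): buffer="dmamjya" (len 7), cursors c1@2 c2@4, authorship .1.2...
After op 7 (insert('i')): buffer="dmiamijya" (len 9), cursors c1@3 c2@6, authorship .11.22...
Authorship (.=original, N=cursor N): . 1 1 . 2 2 . . .
Index 6: author = original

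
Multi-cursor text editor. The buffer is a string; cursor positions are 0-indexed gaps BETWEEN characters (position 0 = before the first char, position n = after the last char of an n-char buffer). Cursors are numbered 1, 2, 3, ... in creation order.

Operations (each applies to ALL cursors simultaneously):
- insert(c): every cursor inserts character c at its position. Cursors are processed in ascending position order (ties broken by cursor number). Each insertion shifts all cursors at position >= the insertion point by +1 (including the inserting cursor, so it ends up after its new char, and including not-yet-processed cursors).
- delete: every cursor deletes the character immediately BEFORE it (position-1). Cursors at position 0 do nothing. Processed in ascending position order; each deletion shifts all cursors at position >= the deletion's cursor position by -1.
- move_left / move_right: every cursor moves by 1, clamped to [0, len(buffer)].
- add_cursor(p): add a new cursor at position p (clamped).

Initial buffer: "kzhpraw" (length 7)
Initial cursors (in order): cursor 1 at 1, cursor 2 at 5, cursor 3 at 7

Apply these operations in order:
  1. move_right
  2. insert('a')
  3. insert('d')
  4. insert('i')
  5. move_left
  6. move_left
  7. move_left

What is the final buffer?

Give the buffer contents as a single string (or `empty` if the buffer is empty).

After op 1 (move_right): buffer="kzhpraw" (len 7), cursors c1@2 c2@6 c3@7, authorship .......
After op 2 (insert('a')): buffer="kzahpraawa" (len 10), cursors c1@3 c2@8 c3@10, authorship ..1....2.3
After op 3 (insert('d')): buffer="kzadhpraadwad" (len 13), cursors c1@4 c2@10 c3@13, authorship ..11....22.33
After op 4 (insert('i')): buffer="kzadihpraadiwadi" (len 16), cursors c1@5 c2@12 c3@16, authorship ..111....222.333
After op 5 (move_left): buffer="kzadihpraadiwadi" (len 16), cursors c1@4 c2@11 c3@15, authorship ..111....222.333
After op 6 (move_left): buffer="kzadihpraadiwadi" (len 16), cursors c1@3 c2@10 c3@14, authorship ..111....222.333
After op 7 (move_left): buffer="kzadihpraadiwadi" (len 16), cursors c1@2 c2@9 c3@13, authorship ..111....222.333

Answer: kzadihpraadiwadi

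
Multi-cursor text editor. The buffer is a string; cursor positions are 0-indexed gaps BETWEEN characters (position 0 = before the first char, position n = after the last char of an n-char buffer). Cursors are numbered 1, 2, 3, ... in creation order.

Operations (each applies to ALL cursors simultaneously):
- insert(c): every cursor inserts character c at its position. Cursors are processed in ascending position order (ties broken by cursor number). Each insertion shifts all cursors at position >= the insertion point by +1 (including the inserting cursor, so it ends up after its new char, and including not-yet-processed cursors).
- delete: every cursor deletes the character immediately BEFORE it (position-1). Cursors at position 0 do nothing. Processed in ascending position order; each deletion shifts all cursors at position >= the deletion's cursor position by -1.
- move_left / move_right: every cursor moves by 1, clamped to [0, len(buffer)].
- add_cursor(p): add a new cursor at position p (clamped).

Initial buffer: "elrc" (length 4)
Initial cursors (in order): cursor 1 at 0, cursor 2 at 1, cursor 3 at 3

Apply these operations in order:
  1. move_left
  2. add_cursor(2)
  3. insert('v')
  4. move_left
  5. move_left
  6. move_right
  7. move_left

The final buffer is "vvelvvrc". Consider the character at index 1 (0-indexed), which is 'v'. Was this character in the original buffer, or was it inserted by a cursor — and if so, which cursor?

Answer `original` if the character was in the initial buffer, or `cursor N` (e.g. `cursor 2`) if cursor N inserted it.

Answer: cursor 2

Derivation:
After op 1 (move_left): buffer="elrc" (len 4), cursors c1@0 c2@0 c3@2, authorship ....
After op 2 (add_cursor(2)): buffer="elrc" (len 4), cursors c1@0 c2@0 c3@2 c4@2, authorship ....
After op 3 (insert('v')): buffer="vvelvvrc" (len 8), cursors c1@2 c2@2 c3@6 c4@6, authorship 12..34..
After op 4 (move_left): buffer="vvelvvrc" (len 8), cursors c1@1 c2@1 c3@5 c4@5, authorship 12..34..
After op 5 (move_left): buffer="vvelvvrc" (len 8), cursors c1@0 c2@0 c3@4 c4@4, authorship 12..34..
After op 6 (move_right): buffer="vvelvvrc" (len 8), cursors c1@1 c2@1 c3@5 c4@5, authorship 12..34..
After op 7 (move_left): buffer="vvelvvrc" (len 8), cursors c1@0 c2@0 c3@4 c4@4, authorship 12..34..
Authorship (.=original, N=cursor N): 1 2 . . 3 4 . .
Index 1: author = 2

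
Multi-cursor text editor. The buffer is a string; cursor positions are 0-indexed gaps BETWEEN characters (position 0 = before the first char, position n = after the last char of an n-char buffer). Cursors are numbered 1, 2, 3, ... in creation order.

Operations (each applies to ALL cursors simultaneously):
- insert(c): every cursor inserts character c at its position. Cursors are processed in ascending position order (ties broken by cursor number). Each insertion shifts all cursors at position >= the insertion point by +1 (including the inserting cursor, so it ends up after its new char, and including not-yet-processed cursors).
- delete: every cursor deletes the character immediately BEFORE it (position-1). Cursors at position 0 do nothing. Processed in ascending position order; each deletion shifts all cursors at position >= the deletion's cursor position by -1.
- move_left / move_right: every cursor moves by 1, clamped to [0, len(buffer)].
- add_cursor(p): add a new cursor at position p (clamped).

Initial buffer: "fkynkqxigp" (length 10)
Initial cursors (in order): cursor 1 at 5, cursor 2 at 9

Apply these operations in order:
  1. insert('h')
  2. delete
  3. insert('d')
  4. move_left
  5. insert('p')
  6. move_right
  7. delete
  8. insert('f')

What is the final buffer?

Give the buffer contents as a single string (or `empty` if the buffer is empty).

After op 1 (insert('h')): buffer="fkynkhqxighp" (len 12), cursors c1@6 c2@11, authorship .....1....2.
After op 2 (delete): buffer="fkynkqxigp" (len 10), cursors c1@5 c2@9, authorship ..........
After op 3 (insert('d')): buffer="fkynkdqxigdp" (len 12), cursors c1@6 c2@11, authorship .....1....2.
After op 4 (move_left): buffer="fkynkdqxigdp" (len 12), cursors c1@5 c2@10, authorship .....1....2.
After op 5 (insert('p')): buffer="fkynkpdqxigpdp" (len 14), cursors c1@6 c2@12, authorship .....11....22.
After op 6 (move_right): buffer="fkynkpdqxigpdp" (len 14), cursors c1@7 c2@13, authorship .....11....22.
After op 7 (delete): buffer="fkynkpqxigpp" (len 12), cursors c1@6 c2@11, authorship .....1....2.
After op 8 (insert('f')): buffer="fkynkpfqxigpfp" (len 14), cursors c1@7 c2@13, authorship .....11....22.

Answer: fkynkpfqxigpfp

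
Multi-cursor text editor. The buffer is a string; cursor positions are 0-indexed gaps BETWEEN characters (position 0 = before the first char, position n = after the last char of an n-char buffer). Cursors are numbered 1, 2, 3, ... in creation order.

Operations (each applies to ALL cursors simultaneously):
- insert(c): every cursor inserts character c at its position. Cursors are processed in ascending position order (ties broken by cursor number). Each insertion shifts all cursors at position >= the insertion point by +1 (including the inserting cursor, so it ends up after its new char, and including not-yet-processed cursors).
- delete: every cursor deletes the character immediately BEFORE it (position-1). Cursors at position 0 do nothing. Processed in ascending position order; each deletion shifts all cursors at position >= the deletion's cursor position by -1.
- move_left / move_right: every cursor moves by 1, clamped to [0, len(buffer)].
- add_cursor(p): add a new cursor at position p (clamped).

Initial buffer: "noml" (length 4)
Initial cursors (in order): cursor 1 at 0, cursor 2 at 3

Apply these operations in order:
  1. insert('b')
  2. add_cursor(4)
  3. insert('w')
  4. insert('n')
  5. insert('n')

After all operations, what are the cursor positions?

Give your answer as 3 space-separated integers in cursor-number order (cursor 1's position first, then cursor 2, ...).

After op 1 (insert('b')): buffer="bnombl" (len 6), cursors c1@1 c2@5, authorship 1...2.
After op 2 (add_cursor(4)): buffer="bnombl" (len 6), cursors c1@1 c3@4 c2@5, authorship 1...2.
After op 3 (insert('w')): buffer="bwnomwbwl" (len 9), cursors c1@2 c3@6 c2@8, authorship 11...322.
After op 4 (insert('n')): buffer="bwnnomwnbwnl" (len 12), cursors c1@3 c3@8 c2@11, authorship 111...33222.
After op 5 (insert('n')): buffer="bwnnnomwnnbwnnl" (len 15), cursors c1@4 c3@10 c2@14, authorship 1111...3332222.

Answer: 4 14 10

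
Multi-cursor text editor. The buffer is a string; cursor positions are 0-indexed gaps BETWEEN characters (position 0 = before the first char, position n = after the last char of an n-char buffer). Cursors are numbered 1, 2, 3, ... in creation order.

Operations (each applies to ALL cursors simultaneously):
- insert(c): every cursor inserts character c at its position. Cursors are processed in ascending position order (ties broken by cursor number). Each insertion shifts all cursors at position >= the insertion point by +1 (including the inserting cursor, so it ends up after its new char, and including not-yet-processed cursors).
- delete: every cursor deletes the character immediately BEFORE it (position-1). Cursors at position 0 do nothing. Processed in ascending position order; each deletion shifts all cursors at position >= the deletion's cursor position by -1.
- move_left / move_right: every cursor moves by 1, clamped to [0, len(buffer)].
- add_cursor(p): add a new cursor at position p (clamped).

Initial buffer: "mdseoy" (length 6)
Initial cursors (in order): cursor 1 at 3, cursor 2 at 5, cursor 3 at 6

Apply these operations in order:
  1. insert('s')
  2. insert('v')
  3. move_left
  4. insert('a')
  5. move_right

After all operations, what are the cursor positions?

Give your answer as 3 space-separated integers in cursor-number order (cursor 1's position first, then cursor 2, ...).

Answer: 6 11 15

Derivation:
After op 1 (insert('s')): buffer="mdsseosys" (len 9), cursors c1@4 c2@7 c3@9, authorship ...1..2.3
After op 2 (insert('v')): buffer="mdssveosvysv" (len 12), cursors c1@5 c2@9 c3@12, authorship ...11..22.33
After op 3 (move_left): buffer="mdssveosvysv" (len 12), cursors c1@4 c2@8 c3@11, authorship ...11..22.33
After op 4 (insert('a')): buffer="mdssaveosavysav" (len 15), cursors c1@5 c2@10 c3@14, authorship ...111..222.333
After op 5 (move_right): buffer="mdssaveosavysav" (len 15), cursors c1@6 c2@11 c3@15, authorship ...111..222.333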